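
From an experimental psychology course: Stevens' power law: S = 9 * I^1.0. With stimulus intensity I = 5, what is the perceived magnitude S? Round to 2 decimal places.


S = 9 * 5^1.0
5^1.0 = 5.0
S = 9 * 5.0
= 45.00


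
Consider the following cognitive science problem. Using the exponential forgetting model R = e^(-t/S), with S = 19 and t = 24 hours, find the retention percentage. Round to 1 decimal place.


R = e^(-t/S)
-t/S = -24/19 = -1.263158
R = e^(-1.263158) = 0.28276
Percentage = 0.28276 * 100
= 28.3


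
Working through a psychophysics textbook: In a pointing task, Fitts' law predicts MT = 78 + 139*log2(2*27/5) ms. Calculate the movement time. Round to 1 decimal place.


MT = 78 + 139 * log2(2*27/5)
2D/W = 10.8
log2(10.8) = 3.433
MT = 78 + 139 * 3.433
= 555.2 ms


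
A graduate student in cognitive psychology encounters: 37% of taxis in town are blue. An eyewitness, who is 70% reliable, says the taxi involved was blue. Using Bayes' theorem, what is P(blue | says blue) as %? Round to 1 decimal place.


P(blue | says blue) = P(says blue | blue)*P(blue) / [P(says blue | blue)*P(blue) + P(says blue | not blue)*P(not blue)]
Numerator = 0.7 * 0.37 = 0.259
False identification = 0.3 * 0.63 = 0.189
P = 0.259 / (0.259 + 0.189)
= 0.259 / 0.448
As percentage = 57.8


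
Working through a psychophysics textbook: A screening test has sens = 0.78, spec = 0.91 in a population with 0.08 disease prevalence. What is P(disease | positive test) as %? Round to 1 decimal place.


PPV = (sens * prev) / (sens * prev + (1-spec) * (1-prev))
Numerator = 0.78 * 0.08 = 0.0624
P(positive and no disease) = (1 - spec) * (1 - prev) = (1 - 0.91) * (1 - 0.08) = 0.0828
Denominator = 0.0624 + 0.0828 = 0.1452
PPV = 0.0624 / 0.1452 = 0.429752
As percentage = 43.0


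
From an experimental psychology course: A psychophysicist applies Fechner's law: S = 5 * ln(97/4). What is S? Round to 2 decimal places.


S = 5 * ln(97/4)
I/I0 = 24.25
ln(24.25) = 3.1884
S = 5 * 3.1884
= 15.94


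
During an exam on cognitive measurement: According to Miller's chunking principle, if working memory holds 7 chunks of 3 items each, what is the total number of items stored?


Total items = chunks * items_per_chunk
= 7 * 3
= 21


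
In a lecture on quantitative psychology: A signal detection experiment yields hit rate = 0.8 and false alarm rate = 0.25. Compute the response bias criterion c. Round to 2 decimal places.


c = -0.5 * (z(HR) + z(FAR))
z(0.8) = 0.8416
z(0.25) = -0.6745
c = -0.5 * (0.8416 + -0.6745)
= -0.5 * 0.1671
= -0.08


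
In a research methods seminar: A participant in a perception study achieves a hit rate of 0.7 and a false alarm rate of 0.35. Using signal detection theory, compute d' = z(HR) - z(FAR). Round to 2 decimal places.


d' = z(HR) - z(FAR)
z(0.7) = 0.5244
z(0.35) = -0.3853
d' = 0.5244 - -0.3853
= 0.91


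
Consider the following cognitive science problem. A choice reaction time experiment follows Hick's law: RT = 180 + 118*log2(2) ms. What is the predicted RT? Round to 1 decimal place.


RT = 180 + 118 * log2(2)
log2(2) = 1.0
RT = 180 + 118 * 1.0
= 180 + 118.0
= 298.0 ms


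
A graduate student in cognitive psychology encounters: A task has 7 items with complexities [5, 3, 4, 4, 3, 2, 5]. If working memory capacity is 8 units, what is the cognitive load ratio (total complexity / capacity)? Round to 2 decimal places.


Total complexity = 5 + 3 + 4 + 4 + 3 + 2 + 5 = 26
Load = total / capacity = 26 / 8
= 3.25


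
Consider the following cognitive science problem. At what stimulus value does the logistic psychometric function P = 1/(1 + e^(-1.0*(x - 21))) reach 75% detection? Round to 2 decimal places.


At P = 0.75: 0.75 = 1/(1 + e^(-k*(x-x0)))
Solving: e^(-k*(x-x0)) = 1/3
x = x0 + ln(3)/k
ln(3) = 1.0986
x = 21 + 1.0986/1.0
= 21 + 1.0986
= 22.10


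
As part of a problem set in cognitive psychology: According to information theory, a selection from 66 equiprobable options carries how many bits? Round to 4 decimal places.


H = log2(n)
H = log2(66)
= 6.0444


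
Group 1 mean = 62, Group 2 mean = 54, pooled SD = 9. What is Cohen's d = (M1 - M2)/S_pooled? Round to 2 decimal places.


Cohen's d = (M1 - M2) / S_pooled
= (62 - 54) / 9
= 8 / 9
= 0.89


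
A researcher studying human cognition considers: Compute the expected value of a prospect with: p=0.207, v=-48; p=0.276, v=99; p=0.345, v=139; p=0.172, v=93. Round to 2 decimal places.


EU = sum(p_i * v_i)
0.207 * -48 = -9.936
0.276 * 99 = 27.324
0.345 * 139 = 47.955
0.172 * 93 = 15.996
EU = -9.936 + 27.324 + 47.955 + 15.996
= 81.34


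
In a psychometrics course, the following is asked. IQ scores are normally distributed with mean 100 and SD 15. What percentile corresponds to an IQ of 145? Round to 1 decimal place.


z = (IQ - mean) / SD
z = (145 - 100) / 15 = 3.0
Percentile = Phi(3.0) * 100
Phi(3.0) = 0.99865
= 99.9


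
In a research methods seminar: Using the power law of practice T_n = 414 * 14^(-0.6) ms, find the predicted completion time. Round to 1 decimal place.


T_n = 414 * 14^(-0.6)
14^(-0.6) = 0.205269
T_n = 414 * 0.205269
= 85.0 ms


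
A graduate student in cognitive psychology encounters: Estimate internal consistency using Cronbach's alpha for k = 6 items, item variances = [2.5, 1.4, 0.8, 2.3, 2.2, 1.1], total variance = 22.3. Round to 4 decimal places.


alpha = (k/(k-1)) * (1 - sum(s_i^2)/s_total^2)
sum(item variances) = 10.3
k/(k-1) = 6/5 = 1.2
1 - 10.3/22.3 = 1 - 0.461883 = 0.538117
alpha = 1.2 * 0.538117
= 0.6457


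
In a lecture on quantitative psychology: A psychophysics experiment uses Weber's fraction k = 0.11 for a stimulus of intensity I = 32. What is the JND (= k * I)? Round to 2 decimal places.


JND = k * I
JND = 0.11 * 32
= 3.52


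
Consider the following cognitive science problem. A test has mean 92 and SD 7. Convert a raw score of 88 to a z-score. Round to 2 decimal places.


z = (X - mu) / sigma
= (88 - 92) / 7
= -4 / 7
= -0.57


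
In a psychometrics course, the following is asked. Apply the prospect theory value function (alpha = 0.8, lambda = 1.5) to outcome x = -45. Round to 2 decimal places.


Since x = -45 < 0, use v(x) = -lambda*(-x)^alpha
(-x) = 45
45^0.8 = 21.017
v(-45) = -1.5 * 21.017
= -31.53


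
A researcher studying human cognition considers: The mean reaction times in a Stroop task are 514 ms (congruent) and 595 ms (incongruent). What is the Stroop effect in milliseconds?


Stroop effect = RT(incongruent) - RT(congruent)
= 595 - 514
= 81 ms


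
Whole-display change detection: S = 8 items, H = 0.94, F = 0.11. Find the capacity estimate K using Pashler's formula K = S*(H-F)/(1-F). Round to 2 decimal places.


K = S * (H - F) / (1 - F)
H - F = 0.83
1 - F = 0.89
K = 8 * 0.83 / 0.89
= 7.46


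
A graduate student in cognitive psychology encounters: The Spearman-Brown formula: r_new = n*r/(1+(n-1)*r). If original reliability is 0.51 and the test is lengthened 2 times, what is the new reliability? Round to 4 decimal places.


r_new = n*r / (1 + (n-1)*r)
Numerator = 2 * 0.51 = 1.02
Denominator = 1 + 1 * 0.51 = 1.51
r_new = 1.02 / 1.51
= 0.6755


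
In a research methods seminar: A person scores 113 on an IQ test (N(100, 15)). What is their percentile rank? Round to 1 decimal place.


z = (IQ - mean) / SD
z = (113 - 100) / 15 = 0.8667
Percentile = Phi(0.8667) * 100
Phi(0.8667) = 0.806947
= 80.7


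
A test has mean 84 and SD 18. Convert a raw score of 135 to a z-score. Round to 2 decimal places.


z = (X - mu) / sigma
= (135 - 84) / 18
= 51 / 18
= 2.83


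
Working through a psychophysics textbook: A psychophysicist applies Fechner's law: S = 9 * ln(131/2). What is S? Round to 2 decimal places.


S = 9 * ln(131/2)
I/I0 = 65.5
ln(65.5) = 4.1821
S = 9 * 4.1821
= 37.64


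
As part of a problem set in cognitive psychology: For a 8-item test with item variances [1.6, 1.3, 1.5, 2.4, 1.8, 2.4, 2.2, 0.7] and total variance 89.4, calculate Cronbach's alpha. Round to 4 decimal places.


alpha = (k/(k-1)) * (1 - sum(s_i^2)/s_total^2)
sum(item variances) = 13.9
k/(k-1) = 8/7 = 1.142857
1 - 13.9/89.4 = 1 - 0.155481 = 0.844519
alpha = 1.142857 * 0.844519
= 0.9652


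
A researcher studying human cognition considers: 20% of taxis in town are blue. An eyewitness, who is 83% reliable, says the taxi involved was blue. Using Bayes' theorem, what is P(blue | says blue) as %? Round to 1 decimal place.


P(blue | says blue) = P(says blue | blue)*P(blue) / [P(says blue | blue)*P(blue) + P(says blue | not blue)*P(not blue)]
Numerator = 0.83 * 0.2 = 0.166
False identification = 0.17 * 0.8 = 0.136
P = 0.166 / (0.166 + 0.136)
= 0.166 / 0.302
As percentage = 55.0


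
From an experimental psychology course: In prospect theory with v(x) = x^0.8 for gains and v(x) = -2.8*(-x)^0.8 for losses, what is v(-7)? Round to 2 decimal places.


Since x = -7 < 0, use v(x) = -lambda*(-x)^alpha
(-x) = 7
7^0.8 = 4.7433
v(-7) = -2.8 * 4.7433
= -13.28


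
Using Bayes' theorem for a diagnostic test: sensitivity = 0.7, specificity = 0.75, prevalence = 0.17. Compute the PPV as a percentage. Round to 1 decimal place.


PPV = (sens * prev) / (sens * prev + (1-spec) * (1-prev))
Numerator = 0.7 * 0.17 = 0.119
P(positive and no disease) = (1 - spec) * (1 - prev) = (1 - 0.75) * (1 - 0.17) = 0.2075
Denominator = 0.119 + 0.2075 = 0.3265
PPV = 0.119 / 0.3265 = 0.364472
As percentage = 36.4


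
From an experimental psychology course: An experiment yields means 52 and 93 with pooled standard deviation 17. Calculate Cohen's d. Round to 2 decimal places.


Cohen's d = (M1 - M2) / S_pooled
= (52 - 93) / 17
= -41 / 17
= -2.41


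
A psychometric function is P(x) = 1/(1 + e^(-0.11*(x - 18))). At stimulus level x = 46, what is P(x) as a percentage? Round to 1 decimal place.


P(x) = 1/(1 + e^(-0.11*(46 - 18)))
Exponent = -0.11 * 28 = -3.08
e^(-3.08) = 0.045959
P = 1/(1 + 0.045959) = 0.95606
Percentage = 95.6


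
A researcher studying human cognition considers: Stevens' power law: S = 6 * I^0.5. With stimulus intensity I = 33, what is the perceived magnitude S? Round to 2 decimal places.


S = 6 * 33^0.5
33^0.5 = 5.7446
S = 6 * 5.7446
= 34.47


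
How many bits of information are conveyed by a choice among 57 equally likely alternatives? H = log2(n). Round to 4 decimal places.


H = log2(n)
H = log2(57)
= 5.8329


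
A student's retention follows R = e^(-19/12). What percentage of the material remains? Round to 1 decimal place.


R = e^(-t/S)
-t/S = -19/12 = -1.583333
R = e^(-1.583333) = 0.20529
Percentage = 0.20529 * 100
= 20.5


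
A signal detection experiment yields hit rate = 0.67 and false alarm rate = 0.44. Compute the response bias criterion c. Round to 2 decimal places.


c = -0.5 * (z(HR) + z(FAR))
z(0.67) = 0.4399
z(0.44) = -0.151
c = -0.5 * (0.4399 + -0.151)
= -0.5 * 0.2889
= -0.14


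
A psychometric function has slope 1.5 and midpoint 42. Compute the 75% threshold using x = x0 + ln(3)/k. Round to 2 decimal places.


At P = 0.75: 0.75 = 1/(1 + e^(-k*(x-x0)))
Solving: e^(-k*(x-x0)) = 1/3
x = x0 + ln(3)/k
ln(3) = 1.0986
x = 42 + 1.0986/1.5
= 42 + 0.7324
= 42.73


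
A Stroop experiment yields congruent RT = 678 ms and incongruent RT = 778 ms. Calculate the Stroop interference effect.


Stroop effect = RT(incongruent) - RT(congruent)
= 778 - 678
= 100 ms


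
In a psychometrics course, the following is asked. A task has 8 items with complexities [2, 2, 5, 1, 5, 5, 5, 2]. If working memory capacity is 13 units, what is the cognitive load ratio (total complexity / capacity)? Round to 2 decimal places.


Total complexity = 2 + 2 + 5 + 1 + 5 + 5 + 5 + 2 = 27
Load = total / capacity = 27 / 13
= 2.08


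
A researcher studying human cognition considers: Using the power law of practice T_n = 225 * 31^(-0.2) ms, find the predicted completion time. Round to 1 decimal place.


T_n = 225 * 31^(-0.2)
31^(-0.2) = 0.503185
T_n = 225 * 0.503185
= 113.2 ms


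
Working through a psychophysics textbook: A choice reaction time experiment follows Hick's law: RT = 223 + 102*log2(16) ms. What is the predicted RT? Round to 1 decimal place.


RT = 223 + 102 * log2(16)
log2(16) = 4.0
RT = 223 + 102 * 4.0
= 223 + 408.0
= 631.0 ms


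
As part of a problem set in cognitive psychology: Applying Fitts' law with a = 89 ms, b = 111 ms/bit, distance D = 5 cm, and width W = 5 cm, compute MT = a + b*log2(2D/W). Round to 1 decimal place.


MT = 89 + 111 * log2(2*5/5)
2D/W = 2.0
log2(2.0) = 1.0
MT = 89 + 111 * 1.0
= 200.0 ms


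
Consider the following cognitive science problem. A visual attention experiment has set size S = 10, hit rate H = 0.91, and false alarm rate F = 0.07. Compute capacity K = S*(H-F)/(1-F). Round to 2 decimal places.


K = S * (H - F) / (1 - F)
H - F = 0.84
1 - F = 0.93
K = 10 * 0.84 / 0.93
= 9.03


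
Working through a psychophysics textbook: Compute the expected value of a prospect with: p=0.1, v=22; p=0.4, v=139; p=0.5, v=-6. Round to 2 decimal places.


EU = sum(p_i * v_i)
0.1 * 22 = 2.2
0.4 * 139 = 55.6
0.5 * -6 = -3.0
EU = 2.2 + 55.6 + -3.0
= 54.80


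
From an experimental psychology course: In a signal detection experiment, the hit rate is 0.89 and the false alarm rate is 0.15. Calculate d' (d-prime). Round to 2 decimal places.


d' = z(HR) - z(FAR)
z(0.89) = 1.2265
z(0.15) = -1.0364
d' = 1.2265 - -1.0364
= 2.26


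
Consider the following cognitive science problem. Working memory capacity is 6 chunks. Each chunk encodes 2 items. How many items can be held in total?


Total items = chunks * items_per_chunk
= 6 * 2
= 12


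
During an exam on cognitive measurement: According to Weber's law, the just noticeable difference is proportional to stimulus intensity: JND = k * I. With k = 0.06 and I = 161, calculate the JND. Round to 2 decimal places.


JND = k * I
JND = 0.06 * 161
= 9.66


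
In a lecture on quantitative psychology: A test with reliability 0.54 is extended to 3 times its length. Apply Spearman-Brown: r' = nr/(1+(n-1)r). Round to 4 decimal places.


r_new = n*r / (1 + (n-1)*r)
Numerator = 3 * 0.54 = 1.62
Denominator = 1 + 2 * 0.54 = 2.08
r_new = 1.62 / 2.08
= 0.7788


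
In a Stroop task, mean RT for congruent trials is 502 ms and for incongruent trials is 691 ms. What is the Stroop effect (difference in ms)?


Stroop effect = RT(incongruent) - RT(congruent)
= 691 - 502
= 189 ms


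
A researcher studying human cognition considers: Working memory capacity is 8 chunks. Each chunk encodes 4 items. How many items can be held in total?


Total items = chunks * items_per_chunk
= 8 * 4
= 32


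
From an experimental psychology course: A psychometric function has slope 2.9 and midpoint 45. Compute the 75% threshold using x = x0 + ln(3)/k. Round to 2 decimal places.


At P = 0.75: 0.75 = 1/(1 + e^(-k*(x-x0)))
Solving: e^(-k*(x-x0)) = 1/3
x = x0 + ln(3)/k
ln(3) = 1.0986
x = 45 + 1.0986/2.9
= 45 + 0.3788
= 45.38


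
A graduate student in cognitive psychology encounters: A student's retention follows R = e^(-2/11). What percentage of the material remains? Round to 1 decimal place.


R = e^(-t/S)
-t/S = -2/11 = -0.181818
R = e^(-0.181818) = 0.833753
Percentage = 0.833753 * 100
= 83.4


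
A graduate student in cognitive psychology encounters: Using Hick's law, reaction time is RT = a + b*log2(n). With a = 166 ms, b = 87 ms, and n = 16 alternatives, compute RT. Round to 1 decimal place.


RT = 166 + 87 * log2(16)
log2(16) = 4.0
RT = 166 + 87 * 4.0
= 166 + 348.0
= 514.0 ms


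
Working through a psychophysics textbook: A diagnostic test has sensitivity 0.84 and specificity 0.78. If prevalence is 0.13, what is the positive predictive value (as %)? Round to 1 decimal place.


PPV = (sens * prev) / (sens * prev + (1-spec) * (1-prev))
Numerator = 0.84 * 0.13 = 0.1092
P(positive and no disease) = (1 - spec) * (1 - prev) = (1 - 0.78) * (1 - 0.13) = 0.1914
Denominator = 0.1092 + 0.1914 = 0.3006
PPV = 0.1092 / 0.3006 = 0.363273
As percentage = 36.3


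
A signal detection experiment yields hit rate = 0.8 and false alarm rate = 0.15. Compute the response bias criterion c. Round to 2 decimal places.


c = -0.5 * (z(HR) + z(FAR))
z(0.8) = 0.8416
z(0.15) = -1.0364
c = -0.5 * (0.8416 + -1.0364)
= -0.5 * -0.1948
= 0.10


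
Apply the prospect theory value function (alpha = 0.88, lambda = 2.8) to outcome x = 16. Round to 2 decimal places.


Since x = 16 >= 0, use v(x) = x^0.88
16^0.88 = 11.4716
v(16) = 11.47


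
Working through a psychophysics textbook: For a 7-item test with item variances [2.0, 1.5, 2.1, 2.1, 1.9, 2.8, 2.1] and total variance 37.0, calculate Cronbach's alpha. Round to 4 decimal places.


alpha = (k/(k-1)) * (1 - sum(s_i^2)/s_total^2)
sum(item variances) = 14.5
k/(k-1) = 7/6 = 1.166667
1 - 14.5/37.0 = 1 - 0.391892 = 0.608108
alpha = 1.166667 * 0.608108
= 0.7095


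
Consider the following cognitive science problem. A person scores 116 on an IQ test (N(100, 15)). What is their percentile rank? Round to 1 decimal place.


z = (IQ - mean) / SD
z = (116 - 100) / 15 = 1.0667
Percentile = Phi(1.0667) * 100
Phi(1.0667) = 0.856946
= 85.7


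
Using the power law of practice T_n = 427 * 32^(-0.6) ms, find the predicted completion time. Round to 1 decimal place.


T_n = 427 * 32^(-0.6)
32^(-0.6) = 0.125
T_n = 427 * 0.125
= 53.4 ms


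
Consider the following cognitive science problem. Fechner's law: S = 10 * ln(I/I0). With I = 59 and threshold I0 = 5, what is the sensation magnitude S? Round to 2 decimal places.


S = 10 * ln(59/5)
I/I0 = 11.8
ln(11.8) = 2.4681
S = 10 * 2.4681
= 24.68


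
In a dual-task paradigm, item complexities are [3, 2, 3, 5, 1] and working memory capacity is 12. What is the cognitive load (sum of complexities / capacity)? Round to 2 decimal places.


Total complexity = 3 + 2 + 3 + 5 + 1 = 14
Load = total / capacity = 14 / 12
= 1.17


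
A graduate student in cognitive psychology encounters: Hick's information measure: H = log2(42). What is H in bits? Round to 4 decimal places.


H = log2(n)
H = log2(42)
= 5.3923


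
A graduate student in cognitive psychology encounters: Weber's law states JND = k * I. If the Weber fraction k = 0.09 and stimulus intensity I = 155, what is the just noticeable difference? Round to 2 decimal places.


JND = k * I
JND = 0.09 * 155
= 13.95


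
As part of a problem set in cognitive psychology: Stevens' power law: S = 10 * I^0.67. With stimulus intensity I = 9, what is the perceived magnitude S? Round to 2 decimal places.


S = 10 * 9^0.67
9^0.67 = 4.3586
S = 10 * 4.3586
= 43.59


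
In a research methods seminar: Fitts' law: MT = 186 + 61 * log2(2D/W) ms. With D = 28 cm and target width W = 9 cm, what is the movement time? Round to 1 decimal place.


MT = 186 + 61 * log2(2*28/9)
2D/W = 6.222222
log2(6.222222) = 2.6374
MT = 186 + 61 * 2.6374
= 346.9 ms


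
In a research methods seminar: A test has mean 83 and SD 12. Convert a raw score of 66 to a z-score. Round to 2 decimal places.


z = (X - mu) / sigma
= (66 - 83) / 12
= -17 / 12
= -1.42


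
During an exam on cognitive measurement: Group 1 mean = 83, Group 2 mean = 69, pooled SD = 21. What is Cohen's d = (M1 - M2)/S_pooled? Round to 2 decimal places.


Cohen's d = (M1 - M2) / S_pooled
= (83 - 69) / 21
= 14 / 21
= 0.67


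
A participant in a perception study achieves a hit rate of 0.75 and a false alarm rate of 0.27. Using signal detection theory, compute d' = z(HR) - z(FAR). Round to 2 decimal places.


d' = z(HR) - z(FAR)
z(0.75) = 0.6745
z(0.27) = -0.6128
d' = 0.6745 - -0.6128
= 1.29


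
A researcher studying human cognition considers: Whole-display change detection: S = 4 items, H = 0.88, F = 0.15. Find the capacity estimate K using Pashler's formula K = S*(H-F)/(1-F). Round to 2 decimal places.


K = S * (H - F) / (1 - F)
H - F = 0.73
1 - F = 0.85
K = 4 * 0.73 / 0.85
= 3.44


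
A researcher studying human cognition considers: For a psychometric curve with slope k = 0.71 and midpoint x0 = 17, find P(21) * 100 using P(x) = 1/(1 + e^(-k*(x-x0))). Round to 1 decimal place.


P(x) = 1/(1 + e^(-0.71*(21 - 17)))
Exponent = -0.71 * 4 = -2.84
e^(-2.84) = 0.058426
P = 1/(1 + 0.058426) = 0.944799
Percentage = 94.5


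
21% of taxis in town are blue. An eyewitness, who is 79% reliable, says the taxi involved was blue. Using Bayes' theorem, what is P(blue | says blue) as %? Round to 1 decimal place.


P(blue | says blue) = P(says blue | blue)*P(blue) / [P(says blue | blue)*P(blue) + P(says blue | not blue)*P(not blue)]
Numerator = 0.79 * 0.21 = 0.1659
False identification = 0.21 * 0.79 = 0.1659
P = 0.1659 / (0.1659 + 0.1659)
= 0.1659 / 0.3318
As percentage = 50.0


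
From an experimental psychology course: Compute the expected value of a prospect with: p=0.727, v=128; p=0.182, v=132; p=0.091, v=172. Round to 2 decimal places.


EU = sum(p_i * v_i)
0.727 * 128 = 93.056
0.182 * 132 = 24.024
0.091 * 172 = 15.652
EU = 93.056 + 24.024 + 15.652
= 132.73


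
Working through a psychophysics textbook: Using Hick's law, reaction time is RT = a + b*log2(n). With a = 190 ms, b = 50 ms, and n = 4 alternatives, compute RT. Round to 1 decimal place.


RT = 190 + 50 * log2(4)
log2(4) = 2.0
RT = 190 + 50 * 2.0
= 190 + 100.0
= 290.0 ms


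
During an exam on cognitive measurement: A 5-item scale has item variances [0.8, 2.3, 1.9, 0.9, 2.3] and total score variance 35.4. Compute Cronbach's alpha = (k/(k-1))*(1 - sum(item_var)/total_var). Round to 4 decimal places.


alpha = (k/(k-1)) * (1 - sum(s_i^2)/s_total^2)
sum(item variances) = 8.2
k/(k-1) = 5/4 = 1.25
1 - 8.2/35.4 = 1 - 0.231638 = 0.768362
alpha = 1.25 * 0.768362
= 0.9605


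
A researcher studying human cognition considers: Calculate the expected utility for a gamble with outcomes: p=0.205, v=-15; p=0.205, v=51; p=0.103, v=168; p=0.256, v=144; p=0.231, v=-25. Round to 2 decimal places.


EU = sum(p_i * v_i)
0.205 * -15 = -3.075
0.205 * 51 = 10.455
0.103 * 168 = 17.304
0.256 * 144 = 36.864
0.231 * -25 = -5.775
EU = -3.075 + 10.455 + 17.304 + 36.864 + -5.775
= 55.77


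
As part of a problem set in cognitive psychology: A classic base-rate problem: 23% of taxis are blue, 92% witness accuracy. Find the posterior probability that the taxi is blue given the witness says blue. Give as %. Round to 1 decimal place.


P(blue | says blue) = P(says blue | blue)*P(blue) / [P(says blue | blue)*P(blue) + P(says blue | not blue)*P(not blue)]
Numerator = 0.92 * 0.23 = 0.2116
False identification = 0.08 * 0.77 = 0.0616
P = 0.2116 / (0.2116 + 0.0616)
= 0.2116 / 0.2732
As percentage = 77.5


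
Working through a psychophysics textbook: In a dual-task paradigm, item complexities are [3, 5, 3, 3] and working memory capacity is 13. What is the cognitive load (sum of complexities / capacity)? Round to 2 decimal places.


Total complexity = 3 + 5 + 3 + 3 = 14
Load = total / capacity = 14 / 13
= 1.08


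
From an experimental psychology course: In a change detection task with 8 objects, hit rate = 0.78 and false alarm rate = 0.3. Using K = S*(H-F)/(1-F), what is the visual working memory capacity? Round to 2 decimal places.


K = S * (H - F) / (1 - F)
H - F = 0.48
1 - F = 0.7
K = 8 * 0.48 / 0.7
= 5.49


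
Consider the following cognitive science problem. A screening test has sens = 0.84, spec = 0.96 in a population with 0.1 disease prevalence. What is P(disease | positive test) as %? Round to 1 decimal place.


PPV = (sens * prev) / (sens * prev + (1-spec) * (1-prev))
Numerator = 0.84 * 0.1 = 0.084
P(positive and no disease) = (1 - spec) * (1 - prev) = (1 - 0.96) * (1 - 0.1) = 0.036
Denominator = 0.084 + 0.036 = 0.12
PPV = 0.084 / 0.12 = 0.7
As percentage = 70.0


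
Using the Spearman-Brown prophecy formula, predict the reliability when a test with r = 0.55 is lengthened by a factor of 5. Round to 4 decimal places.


r_new = n*r / (1 + (n-1)*r)
Numerator = 5 * 0.55 = 2.75
Denominator = 1 + 4 * 0.55 = 3.2
r_new = 2.75 / 3.2
= 0.8594


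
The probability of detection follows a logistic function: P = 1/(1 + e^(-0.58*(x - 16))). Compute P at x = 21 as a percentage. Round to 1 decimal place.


P(x) = 1/(1 + e^(-0.58*(21 - 16)))
Exponent = -0.58 * 5 = -2.9
e^(-2.9) = 0.055023
P = 1/(1 + 0.055023) = 0.947847
Percentage = 94.8


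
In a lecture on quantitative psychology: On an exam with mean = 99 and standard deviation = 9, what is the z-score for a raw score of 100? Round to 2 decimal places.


z = (X - mu) / sigma
= (100 - 99) / 9
= 1 / 9
= 0.11


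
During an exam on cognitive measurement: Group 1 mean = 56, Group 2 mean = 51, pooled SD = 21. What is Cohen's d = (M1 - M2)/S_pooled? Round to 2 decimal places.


Cohen's d = (M1 - M2) / S_pooled
= (56 - 51) / 21
= 5 / 21
= 0.24


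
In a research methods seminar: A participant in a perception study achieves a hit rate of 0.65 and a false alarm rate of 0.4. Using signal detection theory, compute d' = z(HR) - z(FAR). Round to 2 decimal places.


d' = z(HR) - z(FAR)
z(0.65) = 0.3853
z(0.4) = -0.2533
d' = 0.3853 - -0.2533
= 0.64


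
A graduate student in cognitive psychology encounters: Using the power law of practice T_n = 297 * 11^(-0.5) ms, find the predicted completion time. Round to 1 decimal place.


T_n = 297 * 11^(-0.5)
11^(-0.5) = 0.301511
T_n = 297 * 0.301511
= 89.5 ms


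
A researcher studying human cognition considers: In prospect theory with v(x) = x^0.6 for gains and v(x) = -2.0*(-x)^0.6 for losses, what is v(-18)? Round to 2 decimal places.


Since x = -18 < 0, use v(x) = -lambda*(-x)^alpha
(-x) = 18
18^0.6 = 5.6645
v(-18) = -2.0 * 5.6645
= -11.33


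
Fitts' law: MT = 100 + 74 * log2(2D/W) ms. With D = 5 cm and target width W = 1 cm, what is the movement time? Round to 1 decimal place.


MT = 100 + 74 * log2(2*5/1)
2D/W = 10.0
log2(10.0) = 3.3219
MT = 100 + 74 * 3.3219
= 345.8 ms


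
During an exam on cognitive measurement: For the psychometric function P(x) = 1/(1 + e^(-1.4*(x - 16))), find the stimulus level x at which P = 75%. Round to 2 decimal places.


At P = 0.75: 0.75 = 1/(1 + e^(-k*(x-x0)))
Solving: e^(-k*(x-x0)) = 1/3
x = x0 + ln(3)/k
ln(3) = 1.0986
x = 16 + 1.0986/1.4
= 16 + 0.7847
= 16.78


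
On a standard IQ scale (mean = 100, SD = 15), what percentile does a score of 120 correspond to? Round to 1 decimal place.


z = (IQ - mean) / SD
z = (120 - 100) / 15 = 1.3333
Percentile = Phi(1.3333) * 100
Phi(1.3333) = 0.908783
= 90.9


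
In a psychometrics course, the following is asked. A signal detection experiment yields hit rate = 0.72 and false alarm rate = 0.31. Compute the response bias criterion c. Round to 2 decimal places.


c = -0.5 * (z(HR) + z(FAR))
z(0.72) = 0.5828
z(0.31) = -0.4959
c = -0.5 * (0.5828 + -0.4959)
= -0.5 * 0.0869
= -0.04


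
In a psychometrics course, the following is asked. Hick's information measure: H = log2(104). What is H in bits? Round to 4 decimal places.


H = log2(n)
H = log2(104)
= 6.7004


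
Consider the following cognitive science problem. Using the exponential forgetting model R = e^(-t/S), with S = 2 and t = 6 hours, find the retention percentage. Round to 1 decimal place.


R = e^(-t/S)
-t/S = -6/2 = -3.0
R = e^(-3.0) = 0.049787
Percentage = 0.049787 * 100
= 5.0


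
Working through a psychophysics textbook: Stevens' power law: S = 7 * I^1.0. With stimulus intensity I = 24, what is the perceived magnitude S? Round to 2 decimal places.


S = 7 * 24^1.0
24^1.0 = 24.0
S = 7 * 24.0
= 168.00


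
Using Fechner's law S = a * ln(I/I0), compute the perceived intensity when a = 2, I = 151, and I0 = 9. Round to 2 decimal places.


S = 2 * ln(151/9)
I/I0 = 16.777778
ln(16.777778) = 2.8201
S = 2 * 2.8201
= 5.64


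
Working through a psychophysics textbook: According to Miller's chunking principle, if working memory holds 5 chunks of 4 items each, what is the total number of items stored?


Total items = chunks * items_per_chunk
= 5 * 4
= 20


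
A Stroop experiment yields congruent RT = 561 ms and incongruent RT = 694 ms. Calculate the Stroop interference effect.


Stroop effect = RT(incongruent) - RT(congruent)
= 694 - 561
= 133 ms


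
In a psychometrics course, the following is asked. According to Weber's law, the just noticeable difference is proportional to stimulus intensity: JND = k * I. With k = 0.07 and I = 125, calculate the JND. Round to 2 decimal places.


JND = k * I
JND = 0.07 * 125
= 8.75


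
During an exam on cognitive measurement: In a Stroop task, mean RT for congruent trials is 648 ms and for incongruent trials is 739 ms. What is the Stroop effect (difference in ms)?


Stroop effect = RT(incongruent) - RT(congruent)
= 739 - 648
= 91 ms


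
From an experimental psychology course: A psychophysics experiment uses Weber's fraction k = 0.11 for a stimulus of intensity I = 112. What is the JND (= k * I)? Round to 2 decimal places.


JND = k * I
JND = 0.11 * 112
= 12.32


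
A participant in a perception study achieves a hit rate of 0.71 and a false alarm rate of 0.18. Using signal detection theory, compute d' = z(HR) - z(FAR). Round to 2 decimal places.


d' = z(HR) - z(FAR)
z(0.71) = 0.5534
z(0.18) = -0.9154
d' = 0.5534 - -0.9154
= 1.47


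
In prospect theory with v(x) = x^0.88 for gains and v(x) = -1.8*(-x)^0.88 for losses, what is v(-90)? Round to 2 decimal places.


Since x = -90 < 0, use v(x) = -lambda*(-x)^alpha
(-x) = 90
90^0.88 = 52.4485
v(-90) = -1.8 * 52.4485
= -94.41


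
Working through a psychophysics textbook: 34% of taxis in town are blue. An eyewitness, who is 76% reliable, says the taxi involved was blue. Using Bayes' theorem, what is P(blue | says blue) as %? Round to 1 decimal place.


P(blue | says blue) = P(says blue | blue)*P(blue) / [P(says blue | blue)*P(blue) + P(says blue | not blue)*P(not blue)]
Numerator = 0.76 * 0.34 = 0.2584
False identification = 0.24 * 0.66 = 0.1584
P = 0.2584 / (0.2584 + 0.1584)
= 0.2584 / 0.4168
As percentage = 62.0


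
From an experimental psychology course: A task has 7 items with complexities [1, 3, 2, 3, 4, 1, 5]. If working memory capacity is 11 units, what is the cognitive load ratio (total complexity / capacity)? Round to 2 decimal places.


Total complexity = 1 + 3 + 2 + 3 + 4 + 1 + 5 = 19
Load = total / capacity = 19 / 11
= 1.73


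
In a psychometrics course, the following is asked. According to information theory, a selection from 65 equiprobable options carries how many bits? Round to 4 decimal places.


H = log2(n)
H = log2(65)
= 6.0224


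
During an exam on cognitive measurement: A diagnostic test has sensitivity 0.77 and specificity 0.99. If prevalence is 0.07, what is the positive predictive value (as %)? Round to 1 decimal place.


PPV = (sens * prev) / (sens * prev + (1-spec) * (1-prev))
Numerator = 0.77 * 0.07 = 0.0539
P(positive and no disease) = (1 - spec) * (1 - prev) = (1 - 0.99) * (1 - 0.07) = 0.0093
Denominator = 0.0539 + 0.0093 = 0.0632
PPV = 0.0539 / 0.0632 = 0.852848
As percentage = 85.3


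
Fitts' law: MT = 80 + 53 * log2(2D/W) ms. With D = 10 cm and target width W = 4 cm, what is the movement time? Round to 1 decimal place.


MT = 80 + 53 * log2(2*10/4)
2D/W = 5.0
log2(5.0) = 2.3219
MT = 80 + 53 * 2.3219
= 203.1 ms


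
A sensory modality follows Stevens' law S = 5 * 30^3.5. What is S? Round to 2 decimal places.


S = 5 * 30^3.5
30^3.5 = 147885.0905
S = 5 * 147885.0905
= 739425.45


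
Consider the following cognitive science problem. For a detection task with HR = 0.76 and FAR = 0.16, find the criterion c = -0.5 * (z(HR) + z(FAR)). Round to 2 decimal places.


c = -0.5 * (z(HR) + z(FAR))
z(0.76) = 0.7063
z(0.16) = -0.9945
c = -0.5 * (0.7063 + -0.9945)
= -0.5 * -0.2882
= 0.14


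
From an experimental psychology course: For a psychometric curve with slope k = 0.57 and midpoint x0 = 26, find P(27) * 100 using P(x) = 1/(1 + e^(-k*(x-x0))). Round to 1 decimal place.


P(x) = 1/(1 + e^(-0.57*(27 - 26)))
Exponent = -0.57 * 1 = -0.57
e^(-0.57) = 0.565525
P = 1/(1 + 0.565525) = 0.638763
Percentage = 63.9


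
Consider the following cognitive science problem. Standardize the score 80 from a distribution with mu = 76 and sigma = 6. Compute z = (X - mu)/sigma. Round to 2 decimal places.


z = (X - mu) / sigma
= (80 - 76) / 6
= 4 / 6
= 0.67


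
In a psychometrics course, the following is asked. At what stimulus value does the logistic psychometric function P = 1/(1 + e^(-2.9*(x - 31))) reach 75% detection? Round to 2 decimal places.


At P = 0.75: 0.75 = 1/(1 + e^(-k*(x-x0)))
Solving: e^(-k*(x-x0)) = 1/3
x = x0 + ln(3)/k
ln(3) = 1.0986
x = 31 + 1.0986/2.9
= 31 + 0.3788
= 31.38


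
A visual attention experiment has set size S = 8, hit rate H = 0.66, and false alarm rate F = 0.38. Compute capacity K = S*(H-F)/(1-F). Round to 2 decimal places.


K = S * (H - F) / (1 - F)
H - F = 0.28
1 - F = 0.62
K = 8 * 0.28 / 0.62
= 3.61


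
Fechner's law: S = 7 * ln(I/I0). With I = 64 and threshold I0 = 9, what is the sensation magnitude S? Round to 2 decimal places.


S = 7 * ln(64/9)
I/I0 = 7.111111
ln(7.111111) = 1.9617
S = 7 * 1.9617
= 13.73


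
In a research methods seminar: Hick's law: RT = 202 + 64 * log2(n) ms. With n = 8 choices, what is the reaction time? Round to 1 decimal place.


RT = 202 + 64 * log2(8)
log2(8) = 3.0
RT = 202 + 64 * 3.0
= 202 + 192.0
= 394.0 ms


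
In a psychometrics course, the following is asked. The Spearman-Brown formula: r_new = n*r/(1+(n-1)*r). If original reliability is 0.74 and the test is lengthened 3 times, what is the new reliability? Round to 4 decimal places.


r_new = n*r / (1 + (n-1)*r)
Numerator = 3 * 0.74 = 2.22
Denominator = 1 + 2 * 0.74 = 2.48
r_new = 2.22 / 2.48
= 0.8952


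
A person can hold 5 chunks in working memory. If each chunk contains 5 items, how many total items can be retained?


Total items = chunks * items_per_chunk
= 5 * 5
= 25


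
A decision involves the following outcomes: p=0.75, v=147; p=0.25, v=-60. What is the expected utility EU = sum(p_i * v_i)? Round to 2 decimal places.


EU = sum(p_i * v_i)
0.75 * 147 = 110.25
0.25 * -60 = -15.0
EU = 110.25 + -15.0
= 95.25


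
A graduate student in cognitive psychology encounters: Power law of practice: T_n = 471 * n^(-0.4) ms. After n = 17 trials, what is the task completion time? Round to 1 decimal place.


T_n = 471 * 17^(-0.4)
17^(-0.4) = 0.321974
T_n = 471 * 0.321974
= 151.6 ms


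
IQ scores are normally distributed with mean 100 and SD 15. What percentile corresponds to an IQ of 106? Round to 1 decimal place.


z = (IQ - mean) / SD
z = (106 - 100) / 15 = 0.4
Percentile = Phi(0.4) * 100
Phi(0.4) = 0.655422
= 65.5


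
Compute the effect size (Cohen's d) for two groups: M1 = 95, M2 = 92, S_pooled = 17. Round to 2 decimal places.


Cohen's d = (M1 - M2) / S_pooled
= (95 - 92) / 17
= 3 / 17
= 0.18


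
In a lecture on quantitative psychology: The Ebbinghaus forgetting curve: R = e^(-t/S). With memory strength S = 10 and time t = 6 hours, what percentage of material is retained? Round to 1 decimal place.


R = e^(-t/S)
-t/S = -6/10 = -0.6
R = e^(-0.6) = 0.548812
Percentage = 0.548812 * 100
= 54.9


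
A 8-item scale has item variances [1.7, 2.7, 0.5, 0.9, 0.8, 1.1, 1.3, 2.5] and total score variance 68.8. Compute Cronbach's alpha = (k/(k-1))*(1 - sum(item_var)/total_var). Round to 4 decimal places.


alpha = (k/(k-1)) * (1 - sum(s_i^2)/s_total^2)
sum(item variances) = 11.5
k/(k-1) = 8/7 = 1.142857
1 - 11.5/68.8 = 1 - 0.167151 = 0.832849
alpha = 1.142857 * 0.832849
= 0.9518


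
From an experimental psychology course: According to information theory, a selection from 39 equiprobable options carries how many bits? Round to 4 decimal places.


H = log2(n)
H = log2(39)
= 5.2854


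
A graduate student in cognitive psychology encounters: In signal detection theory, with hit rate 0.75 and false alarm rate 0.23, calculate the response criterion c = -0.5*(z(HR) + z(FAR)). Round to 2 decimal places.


c = -0.5 * (z(HR) + z(FAR))
z(0.75) = 0.6745
z(0.23) = -0.7388
c = -0.5 * (0.6745 + -0.7388)
= -0.5 * -0.0643
= 0.03


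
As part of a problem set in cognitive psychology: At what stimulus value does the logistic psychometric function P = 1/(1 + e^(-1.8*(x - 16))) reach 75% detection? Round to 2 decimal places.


At P = 0.75: 0.75 = 1/(1 + e^(-k*(x-x0)))
Solving: e^(-k*(x-x0)) = 1/3
x = x0 + ln(3)/k
ln(3) = 1.0986
x = 16 + 1.0986/1.8
= 16 + 0.6103
= 16.61


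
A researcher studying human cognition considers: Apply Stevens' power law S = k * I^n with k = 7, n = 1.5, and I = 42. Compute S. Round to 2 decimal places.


S = 7 * 42^1.5
42^1.5 = 272.1911
S = 7 * 272.1911
= 1905.34


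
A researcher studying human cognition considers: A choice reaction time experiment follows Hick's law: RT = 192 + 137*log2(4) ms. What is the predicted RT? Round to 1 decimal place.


RT = 192 + 137 * log2(4)
log2(4) = 2.0
RT = 192 + 137 * 2.0
= 192 + 274.0
= 466.0 ms


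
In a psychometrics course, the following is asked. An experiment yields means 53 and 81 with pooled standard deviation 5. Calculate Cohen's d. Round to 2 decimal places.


Cohen's d = (M1 - M2) / S_pooled
= (53 - 81) / 5
= -28 / 5
= -5.60


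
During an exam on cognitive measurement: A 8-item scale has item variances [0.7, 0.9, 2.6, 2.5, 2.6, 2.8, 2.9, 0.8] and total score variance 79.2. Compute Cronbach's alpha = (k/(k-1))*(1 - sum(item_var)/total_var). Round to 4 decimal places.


alpha = (k/(k-1)) * (1 - sum(s_i^2)/s_total^2)
sum(item variances) = 15.8
k/(k-1) = 8/7 = 1.142857
1 - 15.8/79.2 = 1 - 0.199495 = 0.800505
alpha = 1.142857 * 0.800505
= 0.9149


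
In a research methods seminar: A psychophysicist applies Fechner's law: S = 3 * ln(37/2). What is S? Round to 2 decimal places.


S = 3 * ln(37/2)
I/I0 = 18.5
ln(18.5) = 2.9178
S = 3 * 2.9178
= 8.75


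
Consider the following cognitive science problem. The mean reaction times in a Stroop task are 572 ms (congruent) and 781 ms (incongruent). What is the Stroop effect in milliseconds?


Stroop effect = RT(incongruent) - RT(congruent)
= 781 - 572
= 209 ms


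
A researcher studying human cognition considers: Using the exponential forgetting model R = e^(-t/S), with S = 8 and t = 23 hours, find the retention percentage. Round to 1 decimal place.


R = e^(-t/S)
-t/S = -23/8 = -2.875
R = e^(-2.875) = 0.056416
Percentage = 0.056416 * 100
= 5.6


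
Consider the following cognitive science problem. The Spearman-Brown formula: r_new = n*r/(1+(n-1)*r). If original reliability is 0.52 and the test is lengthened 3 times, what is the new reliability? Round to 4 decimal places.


r_new = n*r / (1 + (n-1)*r)
Numerator = 3 * 0.52 = 1.56
Denominator = 1 + 2 * 0.52 = 2.04
r_new = 1.56 / 2.04
= 0.7647


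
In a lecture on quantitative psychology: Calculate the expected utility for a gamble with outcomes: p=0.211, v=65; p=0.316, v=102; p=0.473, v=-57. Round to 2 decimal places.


EU = sum(p_i * v_i)
0.211 * 65 = 13.715
0.316 * 102 = 32.232
0.473 * -57 = -26.961
EU = 13.715 + 32.232 + -26.961
= 18.99


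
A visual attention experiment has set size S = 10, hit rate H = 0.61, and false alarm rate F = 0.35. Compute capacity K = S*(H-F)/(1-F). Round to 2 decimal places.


K = S * (H - F) / (1 - F)
H - F = 0.26
1 - F = 0.65
K = 10 * 0.26 / 0.65
= 4.00


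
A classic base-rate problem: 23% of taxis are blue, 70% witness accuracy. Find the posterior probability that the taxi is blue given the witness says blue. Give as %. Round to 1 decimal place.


P(blue | says blue) = P(says blue | blue)*P(blue) / [P(says blue | blue)*P(blue) + P(says blue | not blue)*P(not blue)]
Numerator = 0.7 * 0.23 = 0.161
False identification = 0.3 * 0.77 = 0.231
P = 0.161 / (0.161 + 0.231)
= 0.161 / 0.392
As percentage = 41.1


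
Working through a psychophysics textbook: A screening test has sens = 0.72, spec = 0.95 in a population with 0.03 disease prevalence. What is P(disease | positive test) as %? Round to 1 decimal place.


PPV = (sens * prev) / (sens * prev + (1-spec) * (1-prev))
Numerator = 0.72 * 0.03 = 0.0216
P(positive and no disease) = (1 - spec) * (1 - prev) = (1 - 0.95) * (1 - 0.03) = 0.0485
Denominator = 0.0216 + 0.0485 = 0.0701
PPV = 0.0216 / 0.0701 = 0.308131
As percentage = 30.8
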